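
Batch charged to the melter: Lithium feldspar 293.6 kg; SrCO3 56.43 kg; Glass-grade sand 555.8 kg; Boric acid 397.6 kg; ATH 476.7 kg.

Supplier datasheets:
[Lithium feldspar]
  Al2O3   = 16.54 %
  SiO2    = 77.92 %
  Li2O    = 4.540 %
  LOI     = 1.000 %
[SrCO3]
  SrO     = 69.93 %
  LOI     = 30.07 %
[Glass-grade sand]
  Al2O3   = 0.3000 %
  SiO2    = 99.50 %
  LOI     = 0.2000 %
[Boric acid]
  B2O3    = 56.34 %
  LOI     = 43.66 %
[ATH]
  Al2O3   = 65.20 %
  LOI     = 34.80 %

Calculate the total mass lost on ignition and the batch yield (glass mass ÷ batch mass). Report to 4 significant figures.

LOI loss = 360.5 kg; glass = 1420 kg; yield = 79.75%

In-progress results are shown (rounded to 4 significant digits) in the printout. Each numeric step carries full precision end to end. Every reported number sees exactly one rounding. All derived quantities, which include LOI, the yield, the five compositions, glass mass, the totals, are carried in exact precision, precisely as stated by question or answer, from the weighed amounts at 1420 kg of glass.
Ignition loss by material:
  Lithium feldspar: 293.6 × 0.01000 = 2.936 kg
  SrCO3: 56.43 × 0.3007 = 16.97 kg
  Glass-grade sand: 555.8 × 0.002000 = 1.112 kg
  Boric acid: 397.6 × 0.4366 = 173.6 kg
  ATH: 476.7 × 0.3480 = 165.9 kg
Total LOI = 360.5 kg
Glass = batch − LOI = 1780 − 360.5 = 1420 kg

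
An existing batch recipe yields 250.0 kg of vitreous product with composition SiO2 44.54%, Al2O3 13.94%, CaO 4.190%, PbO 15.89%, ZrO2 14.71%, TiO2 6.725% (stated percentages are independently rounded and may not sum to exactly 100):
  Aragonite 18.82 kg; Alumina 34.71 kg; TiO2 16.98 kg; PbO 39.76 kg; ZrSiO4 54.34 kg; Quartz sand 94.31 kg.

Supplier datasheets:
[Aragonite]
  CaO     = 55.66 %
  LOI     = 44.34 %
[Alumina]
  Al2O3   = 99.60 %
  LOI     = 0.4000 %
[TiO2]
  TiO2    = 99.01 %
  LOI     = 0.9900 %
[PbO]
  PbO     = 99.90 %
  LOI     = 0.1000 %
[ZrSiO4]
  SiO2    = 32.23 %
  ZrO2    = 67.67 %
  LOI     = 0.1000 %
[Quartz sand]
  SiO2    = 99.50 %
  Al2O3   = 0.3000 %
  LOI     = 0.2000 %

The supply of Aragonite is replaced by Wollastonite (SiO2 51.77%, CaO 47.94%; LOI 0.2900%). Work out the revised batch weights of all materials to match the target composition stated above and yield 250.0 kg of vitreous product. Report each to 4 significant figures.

Values along the way appear, rounded to four significant figures, across the worked steps — exact precision is maintained at every stage. Exactly one rounding goes into every reported result. The derived quantities are re-derived starting from the weights at 250.0 kg of glass in exact precision (LOI, totals, the yield, net glass mass, the six compositions), exactly as shown in the problem or answer text.
The oxide mass targets at 250.0 kg vitreous product:
  SiO2: 44.54% × 250.0 = 111.4 kg
  Al2O3: 13.94% × 250.0 = 34.85 kg
  CaO: 4.190% × 250.0 = 10.48 kg
  PbO: 15.89% × 250.0 = 39.72 kg
  ZrO2: 14.71% × 250.0 = 36.78 kg
  TiO2: 6.725% × 250.0 = 16.81 kg
Verifying the oxide balance per the reported batch figures, relative to the basis at hand (sum by sum, the targets are met modulo rounding of the values):
  SiO2: 21.85·0.5177 + 54.34·0.3223 + 82.94·0.9950 = 111.4 kg (target 111.4 kg)
  Al2O3: 34.74·0.9960 + 82.94·0.003000 = 34.85 kg (target 34.85 kg)
  CaO: 21.85·0.4794 = 10.47 kg (target 10.48 kg)
  PbO: 39.76·0.9990 = 39.72 kg (target 39.72 kg)
  ZrO2: 54.34·0.6767 = 36.77 kg (target 36.78 kg)
  TiO2: 16.98·0.9901 = 16.81 kg (target 16.81 kg)
Auditing the glass mass value: total batch − LOI = 250.0 kg (oxide target masses add up to 250.0 kg; the stated basis being 250.0 kg — deltas are rounding alone).
Whole-batch sum: Σ batch = 250.6 kg; loss to ignition Σ batch·LOI = 0.6304 kg; yield: glass divided by total = 99.75%.

Revised batch per 250.0 kg vitreous product:
  Wollastonite: 21.85 kg
  Alumina: 34.74 kg
  TiO2: 16.98 kg
  PbO: 39.76 kg
  ZrSiO4: 54.34 kg
  Quartz sand: 82.94 kg
Total batch = 250.6 kg; LOI loss = 0.6304 kg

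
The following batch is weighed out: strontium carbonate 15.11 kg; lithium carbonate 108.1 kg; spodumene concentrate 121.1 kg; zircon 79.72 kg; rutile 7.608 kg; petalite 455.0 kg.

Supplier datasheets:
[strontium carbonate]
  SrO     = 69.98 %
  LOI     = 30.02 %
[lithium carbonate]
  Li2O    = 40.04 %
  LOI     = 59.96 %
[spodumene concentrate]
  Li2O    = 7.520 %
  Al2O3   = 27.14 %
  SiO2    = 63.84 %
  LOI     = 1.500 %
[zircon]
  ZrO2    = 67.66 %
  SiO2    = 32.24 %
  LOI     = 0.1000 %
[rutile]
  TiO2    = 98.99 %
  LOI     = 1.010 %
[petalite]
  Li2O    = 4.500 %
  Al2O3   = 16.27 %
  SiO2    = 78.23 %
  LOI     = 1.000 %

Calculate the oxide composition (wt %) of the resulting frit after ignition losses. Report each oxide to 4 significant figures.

All arithmetic maintains full precision at every stage — the intermediate values appear (rounded to 4 significant digits) on the page — a single rounding finalizes every reported value. The derived quantities are recomputed at exact precision (the totals, glass mass, yield, LOI, the six compositions) from the weighed amounts per 710.8 kg of glass, as given in either problem or answer.
Mass of each oxide from the mix:
  Li2O: 108.1·0.4004 + 121.1·0.07520 + 455.0·0.04500 = 72.86 kg
  SrO: 15.11·0.6998 = 10.57 kg
  ZrO2: 79.72·0.6766 = 53.94 kg
  TiO2: 7.608·0.9899 = 7.531 kg
  Al2O3: 121.1·0.2714 + 455.0·0.1627 = 106.9 kg
  SiO2: 121.1·0.6384 + 79.72·0.3224 + 455.0·0.7823 = 459.0 kg
LOI: 15.11·0.3002 + 108.1·0.5996 + 121.1·0.01500 + 79.72·0.001000 + 7.608·0.01010 + 455.0·0.01000 = 75.88 kg
Glass mass = batch − LOI = 786.6 − 75.88 = 710.8 kg (matching Σ of the oxides)
wt % = 100 × oxide mass / glass mass

Glass mass = 710.8 kg (batch 786.6 − LOI 75.88).
Composition: Li2O 10.25%, SrO 1.488%, ZrO2 7.589%, TiO2 1.060%, Al2O3 15.04%, SiO2 64.57%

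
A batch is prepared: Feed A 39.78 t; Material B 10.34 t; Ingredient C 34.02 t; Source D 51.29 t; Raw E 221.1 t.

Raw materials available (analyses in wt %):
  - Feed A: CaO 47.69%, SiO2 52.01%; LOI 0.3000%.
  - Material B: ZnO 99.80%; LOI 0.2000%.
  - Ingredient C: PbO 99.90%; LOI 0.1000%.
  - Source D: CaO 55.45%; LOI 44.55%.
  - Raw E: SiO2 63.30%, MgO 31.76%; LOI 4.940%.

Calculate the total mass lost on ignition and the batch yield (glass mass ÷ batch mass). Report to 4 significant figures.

LOI loss = 33.95 t; glass = 322.6 t; yield = 90.48%

Working values are displayed (rounded to 4 significant digits) at each printed step; each numeric step holds full precision throughout; a single rounding produces every reported result — the derived quantities (net glass mass, the five compositions, LOI, yield, the totals) are carried from the batch weights for 322.6 t of glass in full precision, exactly as printed in problem or answer.
LOI of each material in turn:
  Feed A: 39.78 × 0.003000 = 0.1193 t
  Material B: 10.34 × 0.002000 = 0.02068 t
  Ingredient C: 34.02 × 0.001000 = 0.03402 t
  Source D: 51.29 × 0.4455 = 22.85 t
  Raw E: 221.1 × 0.04940 = 10.92 t
Total LOI = 33.95 t
Glass = batch − LOI = 356.5 − 33.95 = 322.6 t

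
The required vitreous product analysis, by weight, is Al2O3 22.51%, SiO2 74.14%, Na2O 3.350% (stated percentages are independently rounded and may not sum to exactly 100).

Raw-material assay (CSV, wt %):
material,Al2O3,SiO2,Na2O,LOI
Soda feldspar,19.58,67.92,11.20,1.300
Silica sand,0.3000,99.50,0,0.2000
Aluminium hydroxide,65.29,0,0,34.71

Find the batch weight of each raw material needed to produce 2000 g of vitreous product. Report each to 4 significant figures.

Values along the way are printed, with 4-significant-digit rounding, as written — every computation holds full precision from first step to last; exactly one rounding lands on each reported result — derived quantities (glass mass, the yield, the totals, ignition loss, three oxide percentages) are recomputed starting from the weights per 2000 g of glass in exact precision exactly as shown in question or answer.
Target masses of each oxide per 2000 g vitreous product:
  Al2O3: 22.51% × 2000 = 450.2 g
  SiO2: 74.14% × 2000 = 1483 g
  Na2O: 3.350% × 2000 = 67.00 g
Balance tally, oxide-wise, on the weights just shown, versus the basis set out (target by target, the sums agree within answer rounding):
  Al2O3: 598.2·0.1958 + 1082·0.003000 + 505.2·0.6529 = 450.2 g (target 450.2 g)
  SiO2: 598.2·0.6792 + 1082·0.9950 = 1483 g (target 1483 g)
  Na2O: 598.2·0.1120 = 67.00 g (target 67.00 g)
Auditing the glass mass value: whole batch net of LOI = 2000 g (targets for the oxides total 2000 g; the stated basis being 2000 g — deltas are rounding alone).
Summing the batch: Σ batch = 2185 g; the LOI term Σ batch·LOI equals 185.3 g; the yield ratio, glass ÷ batch: 91.52%.

Batch per 2000 g vitreous product:
  Soda feldspar: 598.2 g
  Silica sand: 1082 g
  Aluminium hydroxide: 505.2 g
Total batch = 2185 g; LOI loss = 185.3 g; yield = 91.52%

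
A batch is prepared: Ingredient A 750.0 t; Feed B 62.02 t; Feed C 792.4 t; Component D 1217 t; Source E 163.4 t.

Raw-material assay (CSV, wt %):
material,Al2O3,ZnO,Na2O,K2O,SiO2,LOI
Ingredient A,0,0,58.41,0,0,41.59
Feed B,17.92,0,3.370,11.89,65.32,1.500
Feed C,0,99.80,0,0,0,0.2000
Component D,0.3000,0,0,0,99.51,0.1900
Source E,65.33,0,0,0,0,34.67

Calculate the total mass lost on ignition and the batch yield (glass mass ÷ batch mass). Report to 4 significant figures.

Values along the way are printed rounded to 4 significant figures alongside each step. The working math keeps full float precision at each step; every reported value is rounded just once; the derived quantities (the totals, yield, ignition loss, net glass mass, the five compositions) are re-derived at exact precision from the weighed amounts for 2611 t of glass, precisely as stated by the question or the answer.
Ignition loss by material:
  Ingredient A: 750.0 × 0.4159 = 311.9 t
  Feed B: 62.02 × 0.01500 = 0.9303 t
  Feed C: 792.4 × 0.002000 = 1.585 t
  Component D: 1217 × 0.001900 = 2.312 t
  Source E: 163.4 × 0.3467 = 56.65 t
Total LOI = 373.4 t
Glass = batch − LOI = 2985 − 373.4 = 2611 t

LOI loss = 373.4 t; glass = 2611 t; yield = 87.49%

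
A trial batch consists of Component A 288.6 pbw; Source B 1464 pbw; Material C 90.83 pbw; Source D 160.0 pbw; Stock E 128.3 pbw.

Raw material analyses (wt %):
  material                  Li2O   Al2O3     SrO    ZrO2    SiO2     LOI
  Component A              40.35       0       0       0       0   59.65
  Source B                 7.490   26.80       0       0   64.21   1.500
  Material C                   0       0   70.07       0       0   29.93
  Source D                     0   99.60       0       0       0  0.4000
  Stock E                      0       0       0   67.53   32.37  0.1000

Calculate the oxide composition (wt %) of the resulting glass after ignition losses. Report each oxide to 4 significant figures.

Glass mass = 1910 pbw (batch 2132 − LOI 222.1).
Composition: Li2O 11.84%, Al2O3 28.89%, SrO 3.333%, ZrO2 4.537%, SiO2 51.40%

The intermediate values appear rounded to 4 significant figures at each printed step — all arithmetic runs at full float precision from first step to last; a single rounding finalizes every reported result; the derived quantities, including LOI, net glass mass, five oxide percentages, the totals, yield, are recomputed starting from the weights at 1910 pbw of glass in full precision, as they appear in the question or the answer.
Mass of each oxide from the mix:
  Li2O: 288.6·0.4035 + 1464·0.07490 = 226.1 pbw
  Al2O3: 1464·0.2680 + 160.0·0.9960 = 551.7 pbw
  SrO: 90.83·0.7007 = 63.64 pbw
  ZrO2: 128.3·0.6753 = 86.64 pbw
  SiO2: 1464·0.6421 + 128.3·0.3237 = 981.6 pbw
LOI: 288.6·0.5965 + 1464·0.01500 + 90.83·0.2993 + 160.0·0.004000 + 128.3·0.001000 = 222.1 pbw
Net of LOI, the glass mass = 2132 − 222.1 = 1910 pbw (= Σ oxide masses)
wt %: oxide over glass, times 100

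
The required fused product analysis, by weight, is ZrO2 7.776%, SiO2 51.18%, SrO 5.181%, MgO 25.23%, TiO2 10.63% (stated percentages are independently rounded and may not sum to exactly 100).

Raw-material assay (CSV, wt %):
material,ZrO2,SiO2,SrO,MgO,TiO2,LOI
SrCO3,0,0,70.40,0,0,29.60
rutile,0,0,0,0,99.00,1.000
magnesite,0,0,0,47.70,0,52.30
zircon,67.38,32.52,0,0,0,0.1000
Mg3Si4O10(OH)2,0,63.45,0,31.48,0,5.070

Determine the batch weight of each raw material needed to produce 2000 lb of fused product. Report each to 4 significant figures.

Values along the way are displayed, rounded to four significant digits, on the page — all arithmetic carries full float precision at every stage. A single rounding finalizes every reported figure. Derived quantities, including LOI, yield, the five compositions, glass mass, the totals, are recomputed from the weighed amounts at 2000 lb of glass at full float precision, precisely as stated by the question or the answer.
Per-oxide target masses for 2000 lb fused product:
  ZrO2: 7.776% × 2000 = 155.5 lb
  SiO2: 51.18% × 2000 = 1024 lb
  SrO: 5.181% × 2000 = 103.6 lb
  MgO: 25.23% × 2000 = 504.6 lb
  TiO2: 10.63% × 2000 = 212.6 lb
A balance pass over the oxides, using the reported weights, for the quoted basis mass (oxide sums agree with the targets modulo rounding of the values):
  ZrO2: 230.8·0.6738 = 155.5 lb (target 155.5 lb)
  SiO2: 230.8·0.3252 + 1495·0.6345 = 1024 lb (target 1024 lb)
  SrO: 147.2·0.7040 = 103.6 lb (target 103.6 lb)
  MgO: 71.26·0.4770 + 1495·0.3148 = 504.6 lb (target 504.6 lb)
  TiO2: 214.7·0.9900 = 212.6 lb (target 212.6 lb)
Glass-mass sanity pass: the batch minus its LOI: 2000 lb (the Σ of target masses is 2000 lb; against the stated basis, 2000 lb — gaps are rounding artifacts).
Batch grand total — Σ batch = 2159 lb; the LOI term Σ batch·LOI equals 159.0 lb; yield, glass over the total, = 92.63%.

Batch per 2000 lb fused product:
  SrCO3: 147.2 lb
  rutile: 214.7 lb
  magnesite: 71.26 lb
  zircon: 230.8 lb
  Mg3Si4O10(OH)2: 1495 lb
Total batch = 2159 lb; LOI loss = 159.0 lb; yield = 92.63%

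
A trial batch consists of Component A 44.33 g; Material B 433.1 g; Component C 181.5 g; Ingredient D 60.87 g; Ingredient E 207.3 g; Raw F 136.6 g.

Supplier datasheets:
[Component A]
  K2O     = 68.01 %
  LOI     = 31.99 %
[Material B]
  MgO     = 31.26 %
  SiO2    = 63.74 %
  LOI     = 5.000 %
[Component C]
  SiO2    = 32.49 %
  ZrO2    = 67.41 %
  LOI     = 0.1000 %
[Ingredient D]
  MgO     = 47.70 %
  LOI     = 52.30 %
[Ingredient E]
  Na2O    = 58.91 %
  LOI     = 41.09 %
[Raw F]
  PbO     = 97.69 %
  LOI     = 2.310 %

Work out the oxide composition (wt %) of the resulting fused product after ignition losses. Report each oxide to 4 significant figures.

Glass mass = 907.5 g (batch 1064 − LOI 156.2).
Composition: PbO 14.70%, MgO 18.12%, Na2O 13.46%, K2O 3.322%, SiO2 36.92%, ZrO2 13.48%

The intermediate values are displayed rounded to 4 significant digits at each printed step. Each numeric step keeps full precision from start to finish; every reported result receives exactly one rounding — derived quantities are rebuilt from the weighed amounts for 907.5 g of glass at full precision (the totals, net glass mass, the yield, the six compositions, ignition loss) as set out in question or answer.
Oxide masses out of the charge:
  PbO: 136.6·0.9769 = 133.4 g
  MgO: 433.1·0.3126 + 60.87·0.4770 = 164.4 g
  Na2O: 207.3·0.5891 = 122.1 g
  K2O: 44.33·0.6801 = 30.15 g
  SiO2: 433.1·0.6374 + 181.5·0.3249 = 335.0 g
  ZrO2: 181.5·0.6741 = 122.3 g
LOI: 44.33·0.3199 + 433.1·0.05000 + 181.5·0.001000 + 60.87·0.5230 + 207.3·0.4109 + 136.6·0.02310 = 156.2 g
Resulting glass, batch − LOI: 1064 − 156.2 = 907.5 g (= the summed oxide contributions)
wt % = 100 × oxide mass / glass mass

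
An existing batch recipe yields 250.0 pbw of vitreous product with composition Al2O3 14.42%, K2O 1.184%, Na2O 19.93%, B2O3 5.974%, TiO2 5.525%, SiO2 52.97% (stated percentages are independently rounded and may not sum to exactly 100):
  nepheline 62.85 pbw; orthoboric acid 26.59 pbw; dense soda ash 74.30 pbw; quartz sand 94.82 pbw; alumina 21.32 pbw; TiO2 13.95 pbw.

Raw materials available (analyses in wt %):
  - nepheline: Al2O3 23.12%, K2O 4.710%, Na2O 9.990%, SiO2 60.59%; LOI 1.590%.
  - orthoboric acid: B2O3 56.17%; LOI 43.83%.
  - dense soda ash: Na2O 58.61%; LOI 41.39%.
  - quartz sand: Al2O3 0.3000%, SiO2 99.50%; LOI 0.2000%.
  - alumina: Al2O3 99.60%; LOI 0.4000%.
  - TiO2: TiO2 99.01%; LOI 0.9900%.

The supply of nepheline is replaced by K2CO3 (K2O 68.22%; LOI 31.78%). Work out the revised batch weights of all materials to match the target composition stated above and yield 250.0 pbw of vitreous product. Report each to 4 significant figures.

The whole derivation runs at full float precision in all steps; mid-chain values are shown, rounded to four significant digits, between the steps — each reported result takes just one rounding. Derived quantities (the totals, the yield, glass mass, six oxide percentages, ignition loss) are computed from the batch weights for 250.0 pbw of glass at full precision as written in the problem or the answer.
Per-oxide target masses for 250.0 pbw vitreous product:
  Al2O3: 14.42% × 250.0 = 36.05 pbw
  K2O: 1.184% × 250.0 = 2.960 pbw
  Na2O: 19.93% × 250.0 = 49.82 pbw
  B2O3: 5.974% × 250.0 = 14.94 pbw
  TiO2: 5.525% × 250.0 = 13.81 pbw
  SiO2: 52.97% × 250.0 = 132.4 pbw
Verifying the oxide balance applying the batch weights above, for the quoted basis mass (target by target, the sums agree inside rounding margins):
  Al2O3: 133.1·0.003000 + 35.79·0.9960 = 36.05 pbw (target 36.05 pbw)
  K2O: 4.339·0.6822 = 2.960 pbw (target 2.960 pbw)
  Na2O: 85.01·0.5861 = 49.82 pbw (target 49.82 pbw)
  B2O3: 26.59·0.5617 = 14.94 pbw (target 14.94 pbw)
  TiO2: 13.95·0.9901 = 13.81 pbw (target 13.81 pbw)
  SiO2: 133.1·0.9950 = 132.4 pbw (target 132.4 pbw)
Consistency of the glass mass: the batch minus its LOI: 250.0 pbw (summing oxide targets gives 250.0 pbw; the stated basis being 250.0 pbw — rounding explains the deltas).
Batch total: Σ batch = 298.8 pbw; loss to ignition Σ batch·LOI = 48.77 pbw; yield: glass divided by total = 83.68%.

Revised batch per 250.0 pbw vitreous product:
  K2CO3: 4.339 pbw
  orthoboric acid: 26.59 pbw
  dense soda ash: 85.01 pbw
  quartz sand: 133.1 pbw
  alumina: 35.79 pbw
  TiO2: 13.95 pbw
Total batch = 298.8 pbw; LOI loss = 48.77 pbw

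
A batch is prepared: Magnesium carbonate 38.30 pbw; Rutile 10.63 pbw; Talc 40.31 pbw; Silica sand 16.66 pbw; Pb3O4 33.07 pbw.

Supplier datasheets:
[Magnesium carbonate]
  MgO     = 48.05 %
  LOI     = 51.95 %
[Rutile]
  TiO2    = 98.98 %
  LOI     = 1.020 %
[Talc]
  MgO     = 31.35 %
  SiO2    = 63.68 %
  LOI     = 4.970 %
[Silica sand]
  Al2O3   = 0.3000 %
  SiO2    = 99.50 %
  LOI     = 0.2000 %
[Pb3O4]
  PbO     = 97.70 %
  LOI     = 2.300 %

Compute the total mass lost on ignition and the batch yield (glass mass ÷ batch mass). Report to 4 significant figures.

LOI loss = 22.80 pbw; glass = 116.2 pbw; yield = 83.59%

In-progress results are displayed with 4-significant-digit rounding within the worked lines; exact precision is maintained through the solve — each reported figure includes exactly one rounding — the derived quantities (totals, the yield, five oxide percentages, glass mass, LOI) are rebuilt starting from the weights per 116.2 pbw of glass in full precision, as written in the problem or the answer.
LOI of each material in turn:
  Magnesium carbonate: 38.30 × 0.5195 = 19.90 pbw
  Rutile: 10.63 × 0.01020 = 0.1084 pbw
  Talc: 40.31 × 0.04970 = 2.003 pbw
  Silica sand: 16.66 × 0.002000 = 0.03332 pbw
  Pb3O4: 33.07 × 0.02300 = 0.7606 pbw
Total LOI = 22.80 pbw
Glass = batch − LOI = 139.0 − 22.80 = 116.2 pbw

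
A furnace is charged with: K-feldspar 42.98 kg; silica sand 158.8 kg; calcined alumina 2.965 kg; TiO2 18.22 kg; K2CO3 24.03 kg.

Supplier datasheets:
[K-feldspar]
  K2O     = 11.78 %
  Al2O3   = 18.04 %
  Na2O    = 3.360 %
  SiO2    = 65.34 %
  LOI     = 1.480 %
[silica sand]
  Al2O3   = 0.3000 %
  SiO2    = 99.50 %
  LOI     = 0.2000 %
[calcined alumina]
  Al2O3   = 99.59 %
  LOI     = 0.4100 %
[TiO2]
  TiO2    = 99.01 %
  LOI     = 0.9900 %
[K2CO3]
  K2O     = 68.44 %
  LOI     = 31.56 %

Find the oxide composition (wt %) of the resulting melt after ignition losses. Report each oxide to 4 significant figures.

In-progress results are shown rounded off to 4 significant digits between the steps; all arithmetic runs at full precision in all steps. Every reported value is rounded only once — derived quantities are re-derived in exact precision (the totals, the five compositions, net glass mass, LOI, the yield) from the batch weights for 238.3 kg of glass, exactly as shown in question or answer.
Mass of each oxide from the mix:
  TiO2: 18.22·0.9901 = 18.04 kg
  K2O: 42.98·0.1178 + 24.03·0.6844 = 21.51 kg
  Al2O3: 42.98·0.1804 + 158.8·0.003000 + 2.965·0.9959 = 11.18 kg
  Na2O: 42.98·0.03360 = 1.444 kg
  SiO2: 42.98·0.6534 + 158.8·0.9950 = 186.1 kg
LOI: 42.98·0.01480 + 158.8·0.002000 + 2.965·0.004100 + 18.22·0.009900 + 24.03·0.3156 = 8.730 kg
Glass mass = batch − LOI = 247.0 − 8.730 = 238.3 kg (matching Σ of the oxides)
wt % = 100 × oxide mass / glass mass

Glass mass = 238.3 kg (batch 247.0 − LOI 8.730).
Composition: TiO2 7.571%, K2O 9.027%, Al2O3 4.693%, Na2O 0.6061%, SiO2 78.10%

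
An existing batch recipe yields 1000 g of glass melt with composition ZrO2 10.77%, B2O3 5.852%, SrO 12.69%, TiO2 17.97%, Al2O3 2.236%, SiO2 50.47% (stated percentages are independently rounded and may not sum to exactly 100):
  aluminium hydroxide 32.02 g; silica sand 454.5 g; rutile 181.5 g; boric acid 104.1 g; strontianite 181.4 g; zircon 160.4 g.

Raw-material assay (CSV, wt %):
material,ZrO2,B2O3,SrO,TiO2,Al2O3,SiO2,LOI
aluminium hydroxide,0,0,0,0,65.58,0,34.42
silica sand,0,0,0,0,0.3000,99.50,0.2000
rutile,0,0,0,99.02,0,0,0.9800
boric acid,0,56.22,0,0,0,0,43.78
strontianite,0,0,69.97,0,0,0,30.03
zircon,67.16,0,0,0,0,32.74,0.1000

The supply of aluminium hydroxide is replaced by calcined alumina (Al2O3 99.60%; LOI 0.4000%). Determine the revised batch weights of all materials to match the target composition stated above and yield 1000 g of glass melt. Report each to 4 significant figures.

In-progress results appear (rounded to four significant digits) on the page — every computation holds full precision end to end. Each reported value is rounded just once — all derived quantities (ignition loss, totals, yield, the six compositions, net glass mass) are rebuilt using the weight values per 1000 g of glass at full precision exactly as shown in the question or the answer.
Oxide-by-oxide targets in 1000 g glass melt:
  ZrO2: 10.77% × 1000 = 107.7 g
  B2O3: 5.852% × 1000 = 58.52 g
  SrO: 12.69% × 1000 = 126.9 g
  TiO2: 17.97% × 1000 = 179.7 g
  Al2O3: 2.236% × 1000 = 22.36 g
  SiO2: 50.47% × 1000 = 504.7 g
A balance pass over the oxides, on the weights just shown, for the quoted basis mass (every target is met by its sum net of answer rounding effects):
  ZrO2: 160.4·0.6716 = 107.7 g (target 107.7 g)
  B2O3: 104.1·0.5622 = 58.53 g (target 58.52 g)
  SrO: 181.4·0.6997 = 126.9 g (target 126.9 g)
  TiO2: 181.5·0.9902 = 179.7 g (target 179.7 g)
  Al2O3: 21.08·0.9960 + 454.5·0.003000 = 22.36 g (target 22.36 g)
  SiO2: 454.5·0.9950 + 160.4·0.3274 = 504.7 g (target 504.7 g)
Glass-mass closure: whole batch net of LOI = 1000 g (targets for the oxides total 999.9 g; against the stated basis, 1000 g — rounding explains the deltas).
Batch total: Σ batch = 1103 g; loss to ignition Σ batch·LOI = 103.0 g; yield: glass divided by total = 90.66%.

Revised batch per 1000 g glass melt:
  calcined alumina: 21.08 g
  silica sand: 454.5 g
  rutile: 181.5 g
  boric acid: 104.1 g
  strontianite: 181.4 g
  zircon: 160.4 g
Total batch = 1103 g; LOI loss = 103.0 g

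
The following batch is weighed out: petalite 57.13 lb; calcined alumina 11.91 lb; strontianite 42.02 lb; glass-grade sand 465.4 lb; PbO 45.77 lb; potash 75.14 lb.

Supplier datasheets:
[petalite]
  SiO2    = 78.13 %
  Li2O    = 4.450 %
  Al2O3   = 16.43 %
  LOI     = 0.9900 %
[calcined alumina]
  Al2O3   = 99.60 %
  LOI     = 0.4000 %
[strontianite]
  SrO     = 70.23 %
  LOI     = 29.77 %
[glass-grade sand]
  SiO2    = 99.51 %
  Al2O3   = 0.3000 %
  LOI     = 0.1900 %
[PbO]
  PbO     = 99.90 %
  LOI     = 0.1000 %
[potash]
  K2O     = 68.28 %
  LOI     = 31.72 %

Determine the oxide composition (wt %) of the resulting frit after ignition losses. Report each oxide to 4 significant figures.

All arithmetic runs at full float precision from first step to last — working values are shown rounded off to 4 significant figures as written. A single rounding yields every reported result. The derived quantities, including six oxide percentages, the totals, yield, glass mass, LOI, are carried from the weighed amounts at 659.5 lb of glass in full float precision as quoted within either problem or answer.
Delivered oxide masses:
  PbO: 45.77·0.9990 = 45.72 lb
  SiO2: 57.13·0.7813 + 465.4·0.9951 = 507.8 lb
  Li2O: 57.13·0.04450 = 2.542 lb
  Al2O3: 57.13·0.1643 + 11.91·0.9960 + 465.4·0.003000 = 22.65 lb
  SrO: 42.02·0.7023 = 29.51 lb
  K2O: 75.14·0.6828 = 51.31 lb
LOI: 57.13·0.009900 + 11.91·0.004000 + 42.02·0.2977 + 465.4·0.001900 + 45.77·0.001000 + 75.14·0.3172 = 37.89 lb
Resulting glass, batch − LOI: 697.4 − 37.89 = 659.5 lb (= Σ oxide masses)
each wt % is 100 × oxide ÷ glass

Glass mass = 659.5 lb (batch 697.4 − LOI 37.89).
Composition: PbO 6.933%, SiO2 76.99%, Li2O 0.3855%, Al2O3 3.434%, SrO 4.475%, K2O 7.780%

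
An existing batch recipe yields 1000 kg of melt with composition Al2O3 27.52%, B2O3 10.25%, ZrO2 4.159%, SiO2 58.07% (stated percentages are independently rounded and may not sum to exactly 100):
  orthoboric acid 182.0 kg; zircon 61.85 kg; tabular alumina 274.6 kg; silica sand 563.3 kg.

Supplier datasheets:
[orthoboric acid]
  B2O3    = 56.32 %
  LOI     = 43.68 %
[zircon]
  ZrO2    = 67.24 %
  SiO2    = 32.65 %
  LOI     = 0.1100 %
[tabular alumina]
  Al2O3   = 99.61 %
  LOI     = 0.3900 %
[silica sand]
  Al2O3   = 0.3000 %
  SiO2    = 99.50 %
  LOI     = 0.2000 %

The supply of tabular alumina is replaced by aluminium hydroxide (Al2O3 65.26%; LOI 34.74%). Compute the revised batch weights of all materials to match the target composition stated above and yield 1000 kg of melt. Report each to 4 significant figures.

Every computation holds full precision in all steps. Values along the way are shown rounded to 4 significant figures when written out. Every reported number sees exactly one rounding; all derived quantities (glass mass, the totals, LOI, yield, the four compositions) are re-derived from the batch weights per 1000 kg of glass in full float precision as they appear in the question or the answer.
Oxide-by-oxide targets in 1000 kg melt:
  Al2O3: 27.52% × 1000 = 275.2 kg
  B2O3: 10.25% × 1000 = 102.5 kg
  ZrO2: 4.159% × 1000 = 41.59 kg
  SiO2: 58.07% × 1000 = 580.7 kg
Checking each oxide sum given the weights on record, against the basis in use (summed amounts equal target values given rounding of the digits):
  Al2O3: 419.1·0.6526 + 563.3·0.003000 = 275.2 kg (target 275.2 kg)
  B2O3: 182.0·0.5632 = 102.5 kg (target 102.5 kg)
  ZrO2: 61.85·0.6724 = 41.59 kg (target 41.59 kg)
  SiO2: 61.85·0.3265 + 563.3·0.9950 = 580.7 kg (target 580.7 kg)
The glass-mass cross-check: net batch after ignition = 1000 kg (oxide target masses add up to 1000 kg; basis as stated: 1000 kg — deltas are rounding alone).
Summing the batch: Σ batch = 1226 kg; the LOI term Σ batch·LOI equals 226.3 kg; yield = glass ÷ total batch = 81.55%.

Revised batch per 1000 kg melt:
  orthoboric acid: 182.0 kg
  zircon: 61.85 kg
  aluminium hydroxide: 419.1 kg
  silica sand: 563.3 kg
Total batch = 1226 kg; LOI loss = 226.3 kg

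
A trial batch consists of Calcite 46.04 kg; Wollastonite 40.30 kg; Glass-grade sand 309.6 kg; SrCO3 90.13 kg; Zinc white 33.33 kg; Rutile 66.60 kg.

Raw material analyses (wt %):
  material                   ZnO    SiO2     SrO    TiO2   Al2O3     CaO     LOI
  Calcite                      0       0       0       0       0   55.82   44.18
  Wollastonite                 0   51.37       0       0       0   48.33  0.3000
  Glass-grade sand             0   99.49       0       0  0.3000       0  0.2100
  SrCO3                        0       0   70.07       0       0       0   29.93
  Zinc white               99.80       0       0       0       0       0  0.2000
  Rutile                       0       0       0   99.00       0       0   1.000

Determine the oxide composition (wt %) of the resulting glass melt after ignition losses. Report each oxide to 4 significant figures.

Glass mass = 537.2 kg (batch 586.0 − LOI 48.82).
Composition: ZnO 6.192%, SiO2 61.19%, SrO 11.76%, TiO2 12.27%, Al2O3 0.1729%, CaO 8.410%

Working values are displayed, rounded to four significant figures, within the worked lines — all arithmetic holds full float precision in every operation — each reported result sees exactly one rounding. All derived quantities (yield, totals, the six compositions, glass mass, ignition loss) are carried from the weighed amounts for 537.2 kg of glass at exact precision as written in the question or the answer.
Per-oxide mass from batch:
  ZnO: 33.33·0.9980 = 33.26 kg
  SiO2: 40.30·0.5137 + 309.6·0.9949 = 328.7 kg
  SrO: 90.13·0.7007 = 63.15 kg
  TiO2: 66.60·0.9900 = 65.93 kg
  Al2O3: 309.6·0.003000 = 0.9288 kg
  CaO: 46.04·0.5582 + 40.30·0.4833 = 45.18 kg
LOI: 46.04·0.4418 + 40.30·0.003000 + 309.6·0.002100 + 90.13·0.2993 + 33.33·0.002000 + 66.60·0.01000 = 48.82 kg
Glass mass = batch − LOI = 586.0 − 48.82 = 537.2 kg (matching Σ of the oxides)
wt % = oxide mass / glass mass × 100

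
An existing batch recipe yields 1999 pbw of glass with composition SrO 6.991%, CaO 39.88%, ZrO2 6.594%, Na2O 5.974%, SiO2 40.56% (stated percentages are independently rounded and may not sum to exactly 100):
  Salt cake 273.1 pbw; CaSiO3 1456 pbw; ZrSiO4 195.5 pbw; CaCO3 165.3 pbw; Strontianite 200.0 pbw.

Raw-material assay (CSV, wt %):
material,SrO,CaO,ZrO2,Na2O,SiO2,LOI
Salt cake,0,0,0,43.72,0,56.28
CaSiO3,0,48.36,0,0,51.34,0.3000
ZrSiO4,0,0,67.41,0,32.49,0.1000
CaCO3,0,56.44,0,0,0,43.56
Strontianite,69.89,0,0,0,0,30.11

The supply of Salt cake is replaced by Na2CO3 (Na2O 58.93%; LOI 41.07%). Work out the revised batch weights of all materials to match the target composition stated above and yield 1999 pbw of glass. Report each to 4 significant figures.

Revised batch per 1999 pbw glass:
  Na2CO3: 202.6 pbw
  CaSiO3: 1456 pbw
  ZrSiO4: 195.5 pbw
  CaCO3: 165.3 pbw
  Strontianite: 200.0 pbw
Total batch = 2219 pbw; LOI loss = 220.0 pbw

In-progress results are shown, with 4-significant-digit rounding, between the steps; the whole derivation keeps full float precision at every stage. A single rounding finalizes each reported number. Derived quantities (the five compositions, totals, the yield, ignition loss, net glass mass) are rebuilt from the batch weights at 1999 pbw of glass in full float precision, precisely as stated by the problem or the answer.
Oxide mass targets, per 1999 pbw glass:
  SrO: 6.991% × 1999 = 139.8 pbw
  CaO: 39.88% × 1999 = 797.2 pbw
  ZrO2: 6.594% × 1999 = 131.8 pbw
  Na2O: 5.974% × 1999 = 119.4 pbw
  SiO2: 40.56% × 1999 = 810.8 pbw
A balance pass over the oxides, working from each reported weight, for the quoted basis mass (oxide sums agree with the targets net of answer rounding effects):
  SrO: 200.0·0.6989 = 139.8 pbw (target 139.8 pbw)
  CaO: 1456·0.4836 + 165.3·0.5644 = 797.4 pbw (target 797.2 pbw)
  ZrO2: 195.5·0.6741 = 131.8 pbw (target 131.8 pbw)
  Na2O: 202.6·0.5893 = 119.4 pbw (target 119.4 pbw)
  SiO2: 1456·0.5134 + 195.5·0.3249 = 811.0 pbw (target 810.8 pbw)
Glass mass check: batch total minus LOI = 1999 pbw (summing oxide targets gives 1999 pbw; with the basis standing at 1999 pbw — any gap is answer rounding).
Adding the batch up: Σ batch = 2219 pbw; Σ batch·LOI gives LOI loss = 220.0 pbw; glass ÷ batch gives a yield of 90.09%.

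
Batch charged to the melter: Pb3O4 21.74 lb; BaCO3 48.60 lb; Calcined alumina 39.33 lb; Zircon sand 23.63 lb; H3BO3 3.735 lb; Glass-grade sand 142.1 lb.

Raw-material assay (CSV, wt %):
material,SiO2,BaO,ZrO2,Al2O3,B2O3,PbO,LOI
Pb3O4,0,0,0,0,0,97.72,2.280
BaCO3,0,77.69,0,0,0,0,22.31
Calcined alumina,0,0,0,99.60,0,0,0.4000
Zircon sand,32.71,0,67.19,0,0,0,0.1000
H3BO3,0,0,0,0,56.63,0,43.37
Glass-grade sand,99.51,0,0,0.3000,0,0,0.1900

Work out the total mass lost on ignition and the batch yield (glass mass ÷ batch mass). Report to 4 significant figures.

The intermediate values are displayed rounded to 4 significant figures at each printed step — the whole derivation maintains full precision from first step to last — each reported result is rounded only once — derived quantities are carried at full precision (the yield, glass mass, six oxide percentages, LOI, the totals) from the weighed amounts at 265.7 lb of glass as they appear in the problem or answer text.
Per-material ignition loss:
  Pb3O4: 21.74 × 0.02280 = 0.4957 lb
  BaCO3: 48.60 × 0.2231 = 10.84 lb
  Calcined alumina: 39.33 × 0.004000 = 0.1573 lb
  Zircon sand: 23.63 × 0.001000 = 0.02363 lb
  H3BO3: 3.735 × 0.4337 = 1.620 lb
  Glass-grade sand: 142.1 × 0.001900 = 0.2700 lb
Total LOI = 13.41 lb
Glass = batch − LOI = 279.1 − 13.41 = 265.7 lb

LOI loss = 13.41 lb; glass = 265.7 lb; yield = 95.20%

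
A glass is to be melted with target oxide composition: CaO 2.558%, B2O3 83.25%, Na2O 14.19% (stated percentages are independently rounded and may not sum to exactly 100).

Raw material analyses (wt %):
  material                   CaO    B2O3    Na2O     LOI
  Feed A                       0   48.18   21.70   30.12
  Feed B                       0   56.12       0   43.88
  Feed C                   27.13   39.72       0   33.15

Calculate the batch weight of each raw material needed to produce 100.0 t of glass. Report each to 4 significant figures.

Batch per 100.0 t glass:
  Feed A: 65.39 t
  Feed B: 85.53 t
  Feed C: 9.429 t
Total batch = 160.3 t; LOI loss = 60.35 t; yield = 62.36%

Every computation keeps full precision through every step; intermediates are shown (rounded to four significant figures) across the worked steps — a single rounding finalizes each reported number — the derived quantities, which include the three compositions, the totals, glass mass, ignition loss, the yield, are rebuilt in full float precision, exactly as printed in problem or answer, starting from the weights on 100.0 t of glass.
The oxide mass targets at 100.0 t glass:
  CaO: 2.558% × 100.0 = 2.558 t
  B2O3: 83.25% × 100.0 = 83.25 t
  Na2O: 14.19% × 100.0 = 14.19 t
Per-oxide balance check on the weights just shown, at the basis given (sum by sum, the targets are met given rounding of the digits):
  CaO: 9.429·0.2713 = 2.558 t (target 2.558 t)
  B2O3: 65.39·0.4818 + 85.53·0.5612 + 9.429·0.3972 = 83.25 t (target 83.25 t)
  Na2O: 65.39·0.2170 = 14.19 t (target 14.19 t)
Glass-mass bookkeeping: whole batch net of LOI = 100.0 t (oxide target masses add up to 100.0 t; basis as stated: 100.0 t — any gap is answer rounding).
Adding the batch up: Σ batch = 160.3 t; LOI removed, Σ of batch·LOI: 60.35 t; yield, glass over the total, = 62.36%.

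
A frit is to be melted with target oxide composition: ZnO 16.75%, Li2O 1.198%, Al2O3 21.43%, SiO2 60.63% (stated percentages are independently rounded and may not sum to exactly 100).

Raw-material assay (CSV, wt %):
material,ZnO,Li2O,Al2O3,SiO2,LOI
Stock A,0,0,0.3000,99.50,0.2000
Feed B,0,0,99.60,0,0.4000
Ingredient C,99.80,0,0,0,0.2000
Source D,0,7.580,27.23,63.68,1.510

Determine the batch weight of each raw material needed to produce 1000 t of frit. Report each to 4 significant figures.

Batch per 1000 t frit:
  Stock A: 508.2 t
  Feed B: 170.4 t
  Ingredient C: 167.8 t
  Source D: 158.0 t
Total batch = 1004 t; LOI loss = 4.419 t; yield = 99.56%

Values along the way are printed, with 4-significant-figure rounding, within the worked lines; the working math holds full precision through the solve; each reported number takes exactly one rounding. The derived quantities, which include the yield, LOI, the totals, glass mass, the four compositions, are recomputed at full float precision, exactly as printed in question or answer, from the batch weights on 1000 t of glass.
Target oxide masses per 1000 t frit:
  ZnO: 16.75% × 1000 = 167.5 t
  Li2O: 1.198% × 1000 = 11.98 t
  Al2O3: 21.43% × 1000 = 214.3 t
  SiO2: 60.63% × 1000 = 606.3 t
Per-oxide balance check applying the batch weights above, against the basis in use (summed amounts equal target values exact up to rounding of places):
  ZnO: 167.8·0.9980 = 167.5 t (target 167.5 t)
  Li2O: 158.0·0.07580 = 11.98 t (target 11.98 t)
  Al2O3: 508.2·0.003000 + 170.4·0.9960 + 158.0·0.2723 = 214.3 t (target 214.3 t)
  SiO2: 508.2·0.9950 + 158.0·0.6368 = 606.3 t (target 606.3 t)
Mass balance on the glass: total batch − LOI = 1000 t (the Σ of target masses is 1000 t; the stated basis being 1000 t — rounding explains the deltas).
Adding the batch up: Σ batch = 1004 t; ignition loss, Σ(batch × LOI) = 4.419 t; yield = glass ÷ total batch = 99.56%.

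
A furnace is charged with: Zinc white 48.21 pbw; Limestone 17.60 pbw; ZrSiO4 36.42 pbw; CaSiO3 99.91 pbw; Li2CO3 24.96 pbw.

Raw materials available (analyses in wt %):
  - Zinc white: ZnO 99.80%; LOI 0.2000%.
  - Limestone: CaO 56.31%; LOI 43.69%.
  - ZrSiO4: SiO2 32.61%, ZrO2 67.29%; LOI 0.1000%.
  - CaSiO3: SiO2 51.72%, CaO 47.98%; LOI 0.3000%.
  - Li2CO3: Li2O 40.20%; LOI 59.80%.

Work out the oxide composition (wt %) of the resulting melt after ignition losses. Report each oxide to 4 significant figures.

Glass mass = 204.1 pbw (batch 227.1 − LOI 23.05).
Composition: ZnO 23.58%, SiO2 31.14%, Li2O 4.917%, CaO 28.35%, ZrO2 12.01%

Each numeric step carries full float precision at all times. Intermediates are shown (rounded to 4 significant digits) within the worked lines; a single rounding completes each reported figure. Derived quantities are carried from the batch weights for 204.1 pbw of glass at full float precision (net glass mass, five oxide percentages, totals, the yield, ignition loss), precisely as stated by the problem or the answer.
Mass of each oxide from the mix:
  ZnO: 48.21·0.9980 = 48.11 pbw
  SiO2: 36.42·0.3261 + 99.91·0.5172 = 63.55 pbw
  Li2O: 24.96·0.4020 = 10.03 pbw
  CaO: 17.60·0.5631 + 99.91·0.4798 = 57.85 pbw
  ZrO2: 36.42·0.6729 = 24.51 pbw
LOI: 48.21·0.002000 + 17.60·0.4369 + 36.42·0.001000 + 99.91·0.003000 + 24.96·0.5980 = 23.05 pbw
The glass mass, total less LOI, = 227.1 − 23.05 = 204.1 pbw (= Σ oxide masses)
each oxide over glass, ×100, is wt %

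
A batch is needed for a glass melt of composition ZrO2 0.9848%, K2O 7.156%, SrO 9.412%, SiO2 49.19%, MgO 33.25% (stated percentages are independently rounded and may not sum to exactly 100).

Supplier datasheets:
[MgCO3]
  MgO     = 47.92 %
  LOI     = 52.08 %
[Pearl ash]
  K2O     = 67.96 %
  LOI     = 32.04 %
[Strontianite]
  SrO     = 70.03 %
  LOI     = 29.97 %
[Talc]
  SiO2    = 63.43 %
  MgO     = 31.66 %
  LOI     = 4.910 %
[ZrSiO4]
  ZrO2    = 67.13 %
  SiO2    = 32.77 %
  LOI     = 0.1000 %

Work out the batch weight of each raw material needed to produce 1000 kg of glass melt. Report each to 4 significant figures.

Batch per 1000 kg glass melt:
  MgCO3: 186.5 kg
  Pearl ash: 105.3 kg
  Strontianite: 134.4 kg
  Talc: 767.9 kg
  ZrSiO4: 14.67 kg
Total batch = 1209 kg; LOI loss = 208.9 kg; yield = 82.72%

The intermediate values are displayed rounded off to 4 significant figures on the page. All arithmetic keeps full float precision in all steps; exactly one rounding is applied to every reported value. The derived quantities are carried at full precision (glass mass, LOI, totals, five oxide percentages, the yield) from the batch weights per 1000 kg of glass as quoted within either problem or answer.
The oxide mass targets at 1000 kg glass melt:
  ZrO2: 0.9848% × 1000 = 9.848 kg
  K2O: 7.156% × 1000 = 71.56 kg
  SrO: 9.412% × 1000 = 94.12 kg
  SiO2: 49.19% × 1000 = 491.9 kg
  MgO: 33.25% × 1000 = 332.5 kg
Mass-balance tally per oxide per the reported batch figures, per the basis as stated (oxide sums agree with the targets up to rounding of the answer):
  ZrO2: 14.67·0.6713 = 9.848 kg (target 9.848 kg)
  K2O: 105.3·0.6796 = 71.56 kg (target 71.56 kg)
  SrO: 134.4·0.7003 = 94.12 kg (target 94.12 kg)
  SiO2: 767.9·0.6343 + 14.67·0.3277 = 491.9 kg (target 491.9 kg)
  MgO: 186.5·0.4792 + 767.9·0.3166 = 332.5 kg (target 332.5 kg)
The glass-mass cross-check: the batch minus its LOI: 999.9 kg (targets for the oxides total 999.9 kg; with the basis standing at 1000 kg — any gap is answer rounding).
Summing the batch: Σ batch = 1209 kg; loss to ignition Σ batch·LOI = 208.9 kg; yield = glass ÷ total batch = 82.72%.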